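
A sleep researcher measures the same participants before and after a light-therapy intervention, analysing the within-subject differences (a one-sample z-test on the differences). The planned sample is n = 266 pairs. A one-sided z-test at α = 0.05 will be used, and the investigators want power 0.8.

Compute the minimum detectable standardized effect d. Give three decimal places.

Need Φ(δ − 1.645) = 0.8, so δ = 1.645 + 0.842 = 2.486.
δ = d·√n ⇒ d = δ/√n = 2.486/√266 = 0.1525.

d ≈ 0.152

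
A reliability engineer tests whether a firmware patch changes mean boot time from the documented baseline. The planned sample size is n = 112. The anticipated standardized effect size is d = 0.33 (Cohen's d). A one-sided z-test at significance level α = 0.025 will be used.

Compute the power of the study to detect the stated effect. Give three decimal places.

Noncentrality parameter: δ = d·√n = 0.33 × √112 = 3.4924
Critical value for a one-sided test at α = 0.025: z_α = 1.960.
Power = P(Z > 1.960 − δ) = Φ(1.532) = 0.9373.

Power ≈ 0.937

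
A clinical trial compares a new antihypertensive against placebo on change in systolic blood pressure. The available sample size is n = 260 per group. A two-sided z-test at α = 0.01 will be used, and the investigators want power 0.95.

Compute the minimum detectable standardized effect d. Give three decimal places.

Required noncentrality: δ = z_{0.005} + z_{0.05} = 2.576 + 1.645 = 4.221.
(The second rejection-region term Φ(−δ − z_{α/2}) is negligible and dropped.)
δ = d·√(n/2) ⇒ d = δ/√(n/2) = 4.221/√(260/2) = 0.3702.

d ≈ 0.370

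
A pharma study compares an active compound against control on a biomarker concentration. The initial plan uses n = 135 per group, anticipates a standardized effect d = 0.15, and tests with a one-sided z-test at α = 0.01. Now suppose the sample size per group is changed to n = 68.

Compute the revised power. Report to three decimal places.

Power ≈ 0.073

With n = 68 per group: δ = d·√(n/2) = 0.15 × √(68/2) = 0.8746. Critical value z_{0.01} = 2.326.
Revised power = Φ(δ − 2.326) = Φ(-1.452) = 0.0733.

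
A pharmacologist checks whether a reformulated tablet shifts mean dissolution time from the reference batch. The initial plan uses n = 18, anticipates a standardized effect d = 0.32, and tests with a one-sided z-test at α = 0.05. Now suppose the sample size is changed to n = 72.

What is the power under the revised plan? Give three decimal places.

Power ≈ 0.858

With n = 72: δ = d·√n = 0.32 × √72 = 2.7153. Critical value z_{0.05} = 1.645.
Revised power = Φ(δ − 1.645) = Φ(1.070) = 0.8578.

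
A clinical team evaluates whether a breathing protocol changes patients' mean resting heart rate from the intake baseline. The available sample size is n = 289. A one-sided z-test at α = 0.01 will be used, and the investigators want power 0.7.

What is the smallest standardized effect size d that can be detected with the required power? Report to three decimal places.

d ≈ 0.168

Required noncentrality: δ = z_{0.01} + z_{0.30} = 2.326 + 0.524 = 2.851.
δ = d·√n ⇒ d = δ/√n = 2.851/√289 = 0.1677.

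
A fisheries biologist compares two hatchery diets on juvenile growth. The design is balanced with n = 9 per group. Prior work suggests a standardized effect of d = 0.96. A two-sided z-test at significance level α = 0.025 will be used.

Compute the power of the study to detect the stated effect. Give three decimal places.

Power ≈ 0.419

Noncentrality parameter: δ = d·√(n/2) = 0.96 × √(9/2) = 2.0365
Critical value for a two-sided test at α = 0.025: z_{α/2} = 2.241.
Power = Φ(δ − 2.241) + Φ(−δ − 2.241) = Φ(-0.205) + Φ(-4.278) = 0.4188 + 0.0000 = 0.4188.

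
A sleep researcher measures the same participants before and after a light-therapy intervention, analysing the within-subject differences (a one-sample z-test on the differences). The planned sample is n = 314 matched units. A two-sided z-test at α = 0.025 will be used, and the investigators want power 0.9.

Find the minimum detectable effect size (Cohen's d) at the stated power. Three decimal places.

Need Φ(δ − 2.241) = 0.9, so δ = 2.241 + 1.282 = 3.523.
(The second rejection-region term Φ(−δ − z_{α/2}) is negligible and dropped.)
δ = d·√n ⇒ d = δ/√n = 3.523/√314 = 0.1988.

d ≈ 0.199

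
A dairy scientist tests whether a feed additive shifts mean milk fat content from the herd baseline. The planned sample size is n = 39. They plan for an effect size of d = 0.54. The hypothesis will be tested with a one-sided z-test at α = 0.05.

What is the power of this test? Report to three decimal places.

Power ≈ 0.958

Noncentrality parameter: λ = d·√n = 0.54 × √39 = 3.3723
Critical value for a one-sided test at α = 0.05: z_α = 1.645.
Power = P(Z > 1.645 − λ) = Φ(1.727) = 0.9580.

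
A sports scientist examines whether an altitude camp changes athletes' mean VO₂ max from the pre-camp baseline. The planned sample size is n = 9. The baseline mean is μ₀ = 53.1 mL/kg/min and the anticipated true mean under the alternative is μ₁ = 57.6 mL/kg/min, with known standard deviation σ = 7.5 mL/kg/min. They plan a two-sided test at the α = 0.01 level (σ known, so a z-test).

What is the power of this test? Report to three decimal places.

Standardized effect: d = |μ₁ − μ₀| / σ = |57.6 − 53.1| / 7.5 = 0.6000
Noncentrality parameter: δ = d·√n = 0.6000 × √9 = 1.8000
Critical value for a two-sided test at α = 0.01: z_{α/2} = 2.576.
Power = Φ(δ − 2.576) + Φ(−δ − 2.576) = Φ(-0.776) + Φ(-4.376) = 0.2189 + 0.0000 = 0.2189.

Power ≈ 0.219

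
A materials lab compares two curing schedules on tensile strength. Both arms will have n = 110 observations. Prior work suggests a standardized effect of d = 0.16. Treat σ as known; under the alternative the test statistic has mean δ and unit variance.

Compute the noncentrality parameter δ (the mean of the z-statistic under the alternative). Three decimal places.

The noncentrality parameter scales effect size by the design's sample-size factor: δ = d·√(n/2) = 0.16 × √(110/2) = 1.1866

δ ≈ 1.187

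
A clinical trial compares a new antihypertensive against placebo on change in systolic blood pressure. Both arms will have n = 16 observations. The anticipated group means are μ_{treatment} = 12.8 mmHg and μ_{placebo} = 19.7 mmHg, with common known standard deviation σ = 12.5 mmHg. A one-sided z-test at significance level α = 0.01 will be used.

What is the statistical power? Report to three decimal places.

Standardized effect: d = |μ_{treatment} − μ_{placebo}| / σ = |12.8 − 19.7| / 12.5 = 0.5520
Noncentrality parameter: δ = d·√(n/2) = 0.5520 × √(16/2) = 1.5613
Critical value for a one-sided test at α = 0.01: z_α = 2.326.
Power = P(Z > 2.326 − δ) = Φ(-0.765) = 0.2221.

Power ≈ 0.222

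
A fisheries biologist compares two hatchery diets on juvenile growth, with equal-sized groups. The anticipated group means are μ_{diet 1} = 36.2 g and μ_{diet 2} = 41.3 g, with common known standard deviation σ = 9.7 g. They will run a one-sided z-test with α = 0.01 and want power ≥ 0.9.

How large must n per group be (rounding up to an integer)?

n = 95 per group

Standardized effect: d = |μ_{diet 1} − μ_{diet 2}| / σ = |36.2 − 41.3| / 9.7 = 0.5258
Set Φ(δ − 2.326) = 0.9; then δ − 2.326 = Φ⁻¹(0.9) = 1.282, giving δ = 3.608.
δ = d·√(n/2) ⇒ n = 2(δ/d)² = 2 × (3.608 / 0.5258)² = 94.18.
Round up to the next whole unit.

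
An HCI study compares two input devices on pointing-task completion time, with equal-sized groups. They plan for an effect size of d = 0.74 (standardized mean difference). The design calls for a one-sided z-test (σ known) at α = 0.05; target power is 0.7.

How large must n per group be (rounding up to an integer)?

Set Φ(δ − 1.645) = 0.7; then δ − 1.645 = Φ⁻¹(0.7) = 0.524, giving δ = 2.169.
δ = d·√(n/2) ⇒ n = 2(δ/d)² = 2 × (2.169 / 0.74)² = 17.19.
Round up to the next whole unit.

n = 18 per group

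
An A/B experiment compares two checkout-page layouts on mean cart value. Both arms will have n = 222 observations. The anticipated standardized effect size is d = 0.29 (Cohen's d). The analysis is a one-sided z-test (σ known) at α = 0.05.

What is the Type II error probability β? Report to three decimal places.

Noncentrality parameter: δ = d·√(n/2) = 0.29 × √(222/2) = 3.0553
Critical value for a one-sided test at α = 0.05: z_α = 1.645.
Power = Φ(δ − 1.645) = Φ(1.410) = 0.9208.
Type II error: β = 1 − power = 1 − 0.9208 = 0.0792.

β ≈ 0.079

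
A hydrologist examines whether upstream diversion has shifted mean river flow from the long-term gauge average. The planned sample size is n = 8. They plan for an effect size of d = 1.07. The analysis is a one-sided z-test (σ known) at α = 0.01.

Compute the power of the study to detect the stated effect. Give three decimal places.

Power ≈ 0.758

Noncentrality parameter: δ = d·√n = 1.07 × √8 = 3.0264
Critical value for a one-sided test at α = 0.01: z_α = 2.326.
Power = P(Z > 2.326 − δ) = Φ(0.700) = 0.7581.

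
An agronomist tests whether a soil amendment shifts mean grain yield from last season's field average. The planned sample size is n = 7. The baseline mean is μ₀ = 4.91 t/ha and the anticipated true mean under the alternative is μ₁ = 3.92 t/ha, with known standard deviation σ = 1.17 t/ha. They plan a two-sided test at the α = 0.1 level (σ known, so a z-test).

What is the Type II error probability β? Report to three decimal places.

β ≈ 0.276

Standardized effect: d = |μ₁ − μ₀| / σ = |3.92 − 4.91| / 1.17 = 0.8462
Noncentrality parameter: δ = d·√n = 0.8462 × √7 = 2.2387
Two-sided α = 0.1 → critical value z_{0.05} = 1.645.
Power = Φ(δ − 1.645) + Φ(−δ − 1.645) = Φ(0.594) + Φ(-3.884) = 0.7237 + 0.0001 = 0.7237.
Type II error: β = 1 − power = 1 − 0.7237 = 0.2763.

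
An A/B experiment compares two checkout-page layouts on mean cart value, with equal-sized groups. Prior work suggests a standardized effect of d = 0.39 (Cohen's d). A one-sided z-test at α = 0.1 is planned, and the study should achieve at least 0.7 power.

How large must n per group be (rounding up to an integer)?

n = 43 per group

For power 0.7 need Φ(δ − z_{0.1}) = 0.7, so δ = z_{0.1} + z_{0.30} = 1.282 + 0.524 = 1.806.
δ = d·√(n/2) ⇒ n = 2(δ/d)² = 2 × (1.806 / 0.39)² = 42.89.
Round up to the next whole unit.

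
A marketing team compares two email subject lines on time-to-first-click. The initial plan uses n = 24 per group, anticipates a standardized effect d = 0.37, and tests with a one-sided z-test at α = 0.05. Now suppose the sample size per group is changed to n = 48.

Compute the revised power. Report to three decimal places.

With n = 48 per group: δ = d·√(n/2) = 0.37 × √(48/2) = 1.8126. Critical value z_{0.05} = 1.645.
Revised power = P(Z > 1.645 − δ) = Φ(0.168) = 0.5666.

Power ≈ 0.567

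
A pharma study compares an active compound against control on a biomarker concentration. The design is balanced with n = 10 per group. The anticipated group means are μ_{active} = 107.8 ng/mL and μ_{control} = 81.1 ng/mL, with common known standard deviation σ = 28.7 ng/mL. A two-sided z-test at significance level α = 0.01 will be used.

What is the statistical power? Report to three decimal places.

Power ≈ 0.310

Standardized effect: d = |μ_{active} − μ_{control}| / σ = |107.8 − 81.1| / 28.7 = 0.9303
Noncentrality parameter: δ = d·√(n/2) = 0.9303 × √(10/2) = 2.0802
Two-sided α = 0.01 → critical value z_{0.005} = 2.576.
Power = Φ(δ − 2.576) + Φ(−δ − 2.576) = Φ(-0.496) + Φ(-4.656) = 0.3101 + 0.0000 = 0.3101.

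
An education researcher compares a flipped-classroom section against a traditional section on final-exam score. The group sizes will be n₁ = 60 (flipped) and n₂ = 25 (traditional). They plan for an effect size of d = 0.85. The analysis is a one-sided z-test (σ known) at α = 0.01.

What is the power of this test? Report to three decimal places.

Noncentrality parameter: λ = d / √(1/n₁ + 1/n₂) = 0.85 / √(1/60 + 1/25) = 3.5707
Critical value for a one-sided test at α = 0.01: z_α = 2.326.
Power = Φ(λ − 2.326) = Φ(1.244) = 0.8933.

Power ≈ 0.893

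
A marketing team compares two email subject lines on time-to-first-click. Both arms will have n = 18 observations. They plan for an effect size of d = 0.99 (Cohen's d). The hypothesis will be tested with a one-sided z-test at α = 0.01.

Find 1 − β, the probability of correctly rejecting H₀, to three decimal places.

Noncentrality parameter: δ = d·√(n/2) = 0.99 × √(18/2) = 2.9700
Critical value for a one-sided test at α = 0.01: z_α = 2.326.
Power = Φ(δ − 2.326) = Φ(0.644) = 0.7401.

Power ≈ 0.740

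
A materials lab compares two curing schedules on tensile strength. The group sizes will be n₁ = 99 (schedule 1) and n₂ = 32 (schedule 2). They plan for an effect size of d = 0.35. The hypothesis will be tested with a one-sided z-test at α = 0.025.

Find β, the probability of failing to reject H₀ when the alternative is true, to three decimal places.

Noncentrality parameter: δ = d / √(1/n₁ + 1/n₂) = 0.35 / √(1/99 + 1/32) = 1.7212
One-sided α = 0.025 → critical value z_{0.025} = 1.960.
Power = Φ(δ − 1.960) = Φ(-0.239) = 0.4056.
Type II error: β = 1 − power = 1 − 0.4056 = 0.5944.

β ≈ 0.594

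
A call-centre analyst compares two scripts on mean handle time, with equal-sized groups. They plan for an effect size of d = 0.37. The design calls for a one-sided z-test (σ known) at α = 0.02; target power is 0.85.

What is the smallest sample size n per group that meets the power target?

Set Φ(δ − 2.054) = 0.85; then δ − 2.054 = Φ⁻¹(0.85) = 1.036, giving δ = 3.090.
δ = d·√(n/2) ⇒ n = 2(δ/d)² = 2 × (3.090 / 0.37)² = 139.51.
Rounding up, n = 140 per group.

n = 140 per group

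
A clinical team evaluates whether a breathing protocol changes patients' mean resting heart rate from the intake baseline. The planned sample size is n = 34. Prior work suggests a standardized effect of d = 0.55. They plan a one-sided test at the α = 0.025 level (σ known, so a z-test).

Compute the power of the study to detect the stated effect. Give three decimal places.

Power ≈ 0.894

Noncentrality parameter: δ = d·√n = 0.55 × √34 = 3.2070
One-sided α = 0.025 → critical value z_{0.025} = 1.960.
Power = Φ(δ − 1.960) = Φ(1.247) = 0.8938.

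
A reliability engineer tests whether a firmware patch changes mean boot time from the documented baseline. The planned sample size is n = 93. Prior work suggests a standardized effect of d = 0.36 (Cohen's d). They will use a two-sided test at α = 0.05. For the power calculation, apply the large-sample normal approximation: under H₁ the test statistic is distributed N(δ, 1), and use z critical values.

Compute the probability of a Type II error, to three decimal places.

Noncentrality parameter: δ = d·√n = 0.36 × √93 = 3.4717
Two-sided α = 0.05 → critical value z_{0.025} = 1.960.
Power = Φ(δ − 1.960) + Φ(−δ − 1.960) = Φ(1.512) + Φ(-5.432) = 0.9347 + 0.0000 = 0.9347.
Type II error: β = 1 − power = 1 − 0.9347 = 0.0653.

β ≈ 0.065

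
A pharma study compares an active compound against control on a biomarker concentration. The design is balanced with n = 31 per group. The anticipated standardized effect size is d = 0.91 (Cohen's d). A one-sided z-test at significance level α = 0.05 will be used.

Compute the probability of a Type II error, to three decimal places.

β ≈ 0.026

Noncentrality parameter: δ = d·√(n/2) = 0.91 × √(31/2) = 3.5827
One-sided α = 0.05 → critical value z_{0.05} = 1.645.
Power = P(Z > 1.645 − δ) = Φ(1.938) = 0.9737.
Type II error: β = 1 − power = 1 − 0.9737 = 0.0263.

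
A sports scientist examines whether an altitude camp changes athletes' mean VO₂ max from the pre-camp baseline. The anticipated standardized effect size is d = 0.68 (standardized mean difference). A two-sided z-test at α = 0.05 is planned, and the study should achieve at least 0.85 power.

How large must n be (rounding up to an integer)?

For power 0.85 need Φ(δ − z_{0.025}) = 0.85, so δ = z_{0.025} + z_{0.15} = 1.960 + 1.036 = 2.996.
(Ignoring the negligible lower-tail rejection probability gives the usual closed-form inversion.)
δ = d·√n ⇒ n = (δ/d)² = (2.996 / 0.68)² = 19.42.
Round up to the next whole unit.

n = 20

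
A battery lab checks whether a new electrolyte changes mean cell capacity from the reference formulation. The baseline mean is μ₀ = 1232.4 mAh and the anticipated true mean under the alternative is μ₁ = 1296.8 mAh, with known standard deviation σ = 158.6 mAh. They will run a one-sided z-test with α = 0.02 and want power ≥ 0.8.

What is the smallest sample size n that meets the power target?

n = 51

Standardized effect: d = |μ₁ − μ₀| / σ = |1296.8 − 1232.4| / 158.6 = 0.4061
Set Φ(δ − 2.054) = 0.8; then δ − 2.054 = Φ⁻¹(0.8) = 0.842, giving δ = 2.895.
δ = d·√n ⇒ n = (δ/d)² = (2.895 / 0.4061)² = 50.84.
Rounding up, n = 51.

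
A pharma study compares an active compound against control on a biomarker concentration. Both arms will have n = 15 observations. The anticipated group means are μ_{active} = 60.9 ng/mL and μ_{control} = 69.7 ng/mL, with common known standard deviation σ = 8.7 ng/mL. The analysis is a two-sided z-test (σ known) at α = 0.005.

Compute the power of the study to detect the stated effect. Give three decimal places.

Standardized effect: d = |μ_{active} − μ_{control}| / σ = |60.9 − 69.7| / 8.7 = 1.0115
Noncentrality parameter: δ = d·√(n/2) = 1.0115 × √(15/2) = 2.7701
Two-sided α = 0.005 → critical value z_{0.0025} = 2.807.
Power = Φ(δ − 2.807) + Φ(−δ − 2.807) = Φ(-0.037) + Φ(-5.577) = 0.4853 + 0.0000 = 0.4853.

Power ≈ 0.485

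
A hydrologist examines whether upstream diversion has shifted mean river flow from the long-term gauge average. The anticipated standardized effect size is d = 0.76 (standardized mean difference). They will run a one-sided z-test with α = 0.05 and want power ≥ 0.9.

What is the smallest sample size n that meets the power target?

n = 15

For power 0.9 need Φ(δ − z_{0.05}) = 0.9, so δ = z_{0.05} + z_{0.10} = 1.645 + 1.282 = 2.926.
δ = d·√n ⇒ n = (δ/d)² = (2.926 / 0.76)² = 14.83.
Round up to the next whole unit.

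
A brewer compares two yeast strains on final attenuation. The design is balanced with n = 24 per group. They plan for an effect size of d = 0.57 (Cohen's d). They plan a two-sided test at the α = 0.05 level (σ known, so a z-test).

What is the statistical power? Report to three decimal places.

Power ≈ 0.506

Noncentrality parameter: δ = d·√(n/2) = 0.57 × √(24/2) = 1.9745
Two-sided α = 0.05 → critical value z_{0.025} = 1.960.
Power = Φ(δ − 1.960) + Φ(−δ − 1.960) = Φ(0.015) + Φ(-3.935) = 0.5058 + 0.0000 = 0.5059.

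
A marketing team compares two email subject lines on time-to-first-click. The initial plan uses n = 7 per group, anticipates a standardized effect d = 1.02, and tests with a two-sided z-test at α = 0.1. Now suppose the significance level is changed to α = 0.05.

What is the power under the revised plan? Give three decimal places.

δ = d·√(n/2) = 1.02 × √(7/2) = 1.9082 (unchanged). New critical value: z_{0.025} = 1.960.
Revised power = Φ(δ − 1.960) + Φ(−δ − 1.960) = Φ(-0.052) + Φ(-3.868) = 0.4794 + 0.0001 = 0.4794.

Power ≈ 0.479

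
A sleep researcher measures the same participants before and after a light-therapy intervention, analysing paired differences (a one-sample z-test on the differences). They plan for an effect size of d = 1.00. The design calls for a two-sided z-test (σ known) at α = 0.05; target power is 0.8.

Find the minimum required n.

Set Φ(δ − 1.960) = 0.8; then δ − 1.960 = Φ⁻¹(0.8) = 0.842, giving δ = 2.802.
(Ignoring the negligible lower-tail rejection probability gives the usual closed-form inversion.)
δ = d·√n ⇒ n = (δ/d)² = (2.802 / 1.00)² = 7.85.
Rounding up, n = 8.

n = 8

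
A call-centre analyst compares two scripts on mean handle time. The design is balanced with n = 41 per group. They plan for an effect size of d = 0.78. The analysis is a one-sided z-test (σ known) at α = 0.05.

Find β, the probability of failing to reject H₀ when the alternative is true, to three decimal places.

β ≈ 0.030

Noncentrality parameter: δ = d·√(n/2) = 0.78 × √(41/2) = 3.5316
One-sided α = 0.05 → critical value z_{0.05} = 1.645.
Power = P(Z > 1.645 − δ) = Φ(1.887) = 0.9704.
Type II error: β = 1 − power = 1 − 0.9704 = 0.0296.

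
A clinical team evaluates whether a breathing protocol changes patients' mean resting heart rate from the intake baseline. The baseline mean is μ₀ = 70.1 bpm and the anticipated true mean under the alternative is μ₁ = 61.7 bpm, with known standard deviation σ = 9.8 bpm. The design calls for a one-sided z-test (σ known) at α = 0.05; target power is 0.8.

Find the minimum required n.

n = 9

Standardized effect: d = |μ₁ − μ₀| / σ = |61.7 − 70.1| / 9.8 = 0.8571
For power 0.8 need Φ(δ − z_{0.05}) = 0.8, so δ = z_{0.05} + z_{0.20} = 1.645 + 0.842 = 2.486.
δ = d·√n ⇒ n = (δ/d)² = (2.486 / 0.8571)² = 8.42.
Round up to the next whole unit.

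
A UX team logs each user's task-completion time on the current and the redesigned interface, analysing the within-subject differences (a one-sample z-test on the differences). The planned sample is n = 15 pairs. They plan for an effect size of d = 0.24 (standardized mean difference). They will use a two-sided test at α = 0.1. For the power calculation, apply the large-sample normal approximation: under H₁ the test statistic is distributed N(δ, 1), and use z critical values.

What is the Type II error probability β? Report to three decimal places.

β ≈ 0.758

Noncentrality parameter: δ = d·√n = 0.24 × √15 = 0.9295
Two-sided α = 0.1 → critical value z_{0.05} = 1.645.
Power = Φ(δ − 1.645) + Φ(−δ − 1.645) = Φ(-0.715) + Φ(-2.574) = 0.2372 + 0.0050 = 0.2422.
Type II error: β = 1 − power = 1 − 0.2422 = 0.7578.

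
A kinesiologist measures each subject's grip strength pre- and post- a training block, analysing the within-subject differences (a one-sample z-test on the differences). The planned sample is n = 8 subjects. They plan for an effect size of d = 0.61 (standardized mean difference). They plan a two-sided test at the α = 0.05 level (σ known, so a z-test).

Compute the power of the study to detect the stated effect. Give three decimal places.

Power ≈ 0.407

Noncentrality parameter: δ = d·√n = 0.61 × √8 = 1.7253
Two-sided α = 0.05 → critical value z_{0.025} = 1.960.
Power = Φ(δ − 1.960) + Φ(−δ − 1.960) = Φ(-0.235) + Φ(-3.685) = 0.4073 + 0.0001 = 0.4074.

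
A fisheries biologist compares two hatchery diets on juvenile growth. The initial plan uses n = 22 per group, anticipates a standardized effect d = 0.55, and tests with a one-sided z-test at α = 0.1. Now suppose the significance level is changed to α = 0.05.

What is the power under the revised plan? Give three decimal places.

Power ≈ 0.571

δ = d·√(n/2) = 0.55 × √(22/2) = 1.8241 (unchanged). New critical value: z_{0.05} = 1.645.
Revised power = Φ(δ − 1.645) = Φ(0.179) = 0.5711.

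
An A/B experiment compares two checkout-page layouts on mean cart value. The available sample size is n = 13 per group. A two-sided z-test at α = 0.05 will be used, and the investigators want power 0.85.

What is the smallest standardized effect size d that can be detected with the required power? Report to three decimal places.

Need Φ(δ − 1.960) = 0.85, so δ = 1.960 + 1.036 = 2.996.
(The second rejection-region term Φ(−δ − z_{α/2}) is negligible and dropped.)
δ = d·√(n/2) ⇒ d = δ/√(n/2) = 2.996/√(13/2) = 1.1753.

d ≈ 1.175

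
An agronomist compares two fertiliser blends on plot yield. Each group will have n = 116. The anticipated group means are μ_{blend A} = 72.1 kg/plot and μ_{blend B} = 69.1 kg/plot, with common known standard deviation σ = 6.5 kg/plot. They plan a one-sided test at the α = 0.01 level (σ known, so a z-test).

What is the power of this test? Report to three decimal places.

Power ≈ 0.883

Standardized effect: d = |μ_{blend A} − μ_{blend B}| / σ = |72.1 − 69.1| / 6.5 = 0.4615
Noncentrality parameter: δ = d·√(n/2) = 0.4615 × √(116/2) = 3.5150
One-sided α = 0.01 → critical value z_{0.01} = 2.326.
Power = P(Z > 2.326 − δ) = Φ(1.189) = 0.8827.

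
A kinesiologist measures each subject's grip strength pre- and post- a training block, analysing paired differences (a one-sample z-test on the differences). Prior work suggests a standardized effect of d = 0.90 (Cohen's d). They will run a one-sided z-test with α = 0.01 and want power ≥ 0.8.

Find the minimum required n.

n = 13

For power 0.8 need Φ(δ − z_{0.01}) = 0.8, so δ = z_{0.01} + z_{0.20} = 2.326 + 0.842 = 3.168.
δ = d·√n ⇒ n = (δ/d)² = (3.168 / 0.90)² = 12.39.
Round up to the next whole unit.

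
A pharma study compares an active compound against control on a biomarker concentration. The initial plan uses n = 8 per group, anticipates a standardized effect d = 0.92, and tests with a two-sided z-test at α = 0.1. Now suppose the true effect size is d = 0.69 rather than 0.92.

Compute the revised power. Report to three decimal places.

With d = 0.69: δ = d·√(n/2) = 0.69 × √(8/2) = 1.3800. Critical value z_{0.05} = 1.645.
Revised power = Φ(δ − 1.645) + Φ(−δ − 1.645) = Φ(-0.265) + Φ(-3.025) = 0.3956 + 0.0012 = 0.3968.

Power ≈ 0.397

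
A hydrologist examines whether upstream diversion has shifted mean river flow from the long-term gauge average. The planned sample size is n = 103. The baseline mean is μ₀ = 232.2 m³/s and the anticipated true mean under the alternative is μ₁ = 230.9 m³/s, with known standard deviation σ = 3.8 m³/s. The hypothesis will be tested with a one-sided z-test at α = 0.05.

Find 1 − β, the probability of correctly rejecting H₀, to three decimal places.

Standardized effect: d = |μ₁ − μ₀| / σ = |230.9 − 232.2| / 3.8 = 0.3421
Noncentrality parameter: δ = d·√n = 0.3421 × √103 = 3.4720
Critical value for a one-sided test at α = 0.05: z_α = 1.645.
Power = P(Z > 1.645 − δ) = Φ(1.827) = 0.9662.

Power ≈ 0.966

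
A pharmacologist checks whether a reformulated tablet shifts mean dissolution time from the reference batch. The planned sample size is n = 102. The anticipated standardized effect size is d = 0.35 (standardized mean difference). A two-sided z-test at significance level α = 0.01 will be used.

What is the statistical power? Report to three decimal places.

Power ≈ 0.831

Noncentrality parameter: δ = d·√n = 0.35 × √102 = 3.5348
Critical value for a two-sided test at α = 0.01: z_{α/2} = 2.576.
Power = Φ(δ − 2.576) + Φ(−δ − 2.576) = Φ(0.959) + Φ(-6.111) = 0.8312 + 0.0000 = 0.8312.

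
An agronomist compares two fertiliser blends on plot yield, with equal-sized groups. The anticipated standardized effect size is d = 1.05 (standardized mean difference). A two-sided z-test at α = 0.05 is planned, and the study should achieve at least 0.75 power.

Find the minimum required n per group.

n = 13 per group

Set Φ(δ − 1.960) = 0.75; then δ − 1.960 = Φ⁻¹(0.75) = 0.674, giving δ = 2.634.
(Ignoring the negligible lower-tail rejection probability gives the usual closed-form inversion.)
δ = d·√(n/2) ⇒ n = 2(δ/d)² = 2 × (2.634 / 1.05)² = 12.59.
Round up to the next whole unit.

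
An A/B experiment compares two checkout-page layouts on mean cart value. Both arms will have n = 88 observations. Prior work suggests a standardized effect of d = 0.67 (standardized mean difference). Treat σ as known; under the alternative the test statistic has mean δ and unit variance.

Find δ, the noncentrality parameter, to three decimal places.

δ ≈ 4.444

δ = d·√(n/2) = 0.67 × √(88/2) = 4.4443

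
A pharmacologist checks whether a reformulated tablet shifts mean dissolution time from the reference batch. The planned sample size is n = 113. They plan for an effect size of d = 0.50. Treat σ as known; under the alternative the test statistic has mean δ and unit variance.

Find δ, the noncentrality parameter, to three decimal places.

δ = d·√n = 0.50 × √113 = 5.3151

δ ≈ 5.315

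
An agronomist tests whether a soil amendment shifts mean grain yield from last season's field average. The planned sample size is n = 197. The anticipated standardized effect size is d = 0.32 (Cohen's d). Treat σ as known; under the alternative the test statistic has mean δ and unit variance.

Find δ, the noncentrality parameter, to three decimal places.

The noncentrality parameter scales effect size by the design's sample-size factor: δ = d·√n = 0.32 × √197 = 4.4914

δ ≈ 4.491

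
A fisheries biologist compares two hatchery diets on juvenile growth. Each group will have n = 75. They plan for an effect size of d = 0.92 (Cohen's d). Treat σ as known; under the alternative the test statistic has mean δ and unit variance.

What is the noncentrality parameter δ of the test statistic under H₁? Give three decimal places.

The noncentrality parameter scales effect size by the design's sample-size factor: δ = d·√(n/2) = 0.92 × √(75/2) = 5.6338

δ ≈ 5.634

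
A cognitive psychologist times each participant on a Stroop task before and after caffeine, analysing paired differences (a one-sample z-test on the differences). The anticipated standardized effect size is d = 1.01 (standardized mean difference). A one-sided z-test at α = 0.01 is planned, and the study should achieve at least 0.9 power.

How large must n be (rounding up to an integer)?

Set Φ(δ − 2.326) = 0.9; then δ − 2.326 = Φ⁻¹(0.9) = 1.282, giving δ = 3.608.
δ = d·√n ⇒ n = (δ/d)² = (3.608 / 1.01)² = 12.76.
Round up to the next whole unit.

n = 13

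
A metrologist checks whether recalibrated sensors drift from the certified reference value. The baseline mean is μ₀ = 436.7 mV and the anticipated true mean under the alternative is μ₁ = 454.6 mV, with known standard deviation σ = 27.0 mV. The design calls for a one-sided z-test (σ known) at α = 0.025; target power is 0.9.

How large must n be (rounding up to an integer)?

n = 24

Standardized effect: d = |μ₁ − μ₀| / σ = |454.6 − 436.7| / 27.0 = 0.6630
For power 0.9 need Φ(δ − z_{0.025}) = 0.9, so δ = z_{0.025} + z_{0.10} = 1.960 + 1.282 = 3.242.
δ = d·√n ⇒ n = (δ/d)² = (3.242 / 0.6630)² = 23.91.
Round up to the next whole unit.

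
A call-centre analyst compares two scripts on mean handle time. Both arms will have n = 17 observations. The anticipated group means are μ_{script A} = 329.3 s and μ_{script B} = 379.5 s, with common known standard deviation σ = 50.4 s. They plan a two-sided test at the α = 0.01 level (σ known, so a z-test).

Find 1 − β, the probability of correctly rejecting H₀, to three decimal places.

Standardized effect: d = |μ_{script A} − μ_{script B}| / σ = |329.3 − 379.5| / 50.4 = 0.9960
Noncentrality parameter: δ = d·√(n/2) = 0.9960 × √(17/2) = 2.9039
Two-sided α = 0.01 → critical value z_{0.005} = 2.576.
Power = Φ(δ − 2.576) + Φ(−δ − 2.576) = Φ(0.328) + Φ(-5.480) = 0.6286 + 0.0000 = 0.6286.

Power ≈ 0.629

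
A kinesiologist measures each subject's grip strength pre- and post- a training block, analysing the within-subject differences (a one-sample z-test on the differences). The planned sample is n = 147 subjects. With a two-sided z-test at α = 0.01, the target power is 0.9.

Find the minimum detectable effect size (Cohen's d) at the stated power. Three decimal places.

d ≈ 0.318

Required noncentrality: δ = z_{0.005} + z_{0.10} = 2.576 + 1.282 = 3.857.
(The second rejection-region term Φ(−δ − z_{α/2}) is negligible and dropped.)
δ = d·√n ⇒ d = δ/√n = 3.857/√147 = 0.3182.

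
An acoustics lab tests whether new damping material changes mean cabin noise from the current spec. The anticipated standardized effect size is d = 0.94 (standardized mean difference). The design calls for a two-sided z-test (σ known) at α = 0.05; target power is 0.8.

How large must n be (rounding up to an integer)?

Set Φ(δ − 1.960) = 0.8; then δ − 1.960 = Φ⁻¹(0.8) = 0.842, giving δ = 2.802.
(The Φ(−δ − z_{α/2}) term is vanishingly small for δ > 0 and is dropped in the standard sample-size formula.)
δ = d·√n ⇒ n = (δ/d)² = (2.802 / 0.94)² = 8.88.
Rounding up, n = 9.

n = 9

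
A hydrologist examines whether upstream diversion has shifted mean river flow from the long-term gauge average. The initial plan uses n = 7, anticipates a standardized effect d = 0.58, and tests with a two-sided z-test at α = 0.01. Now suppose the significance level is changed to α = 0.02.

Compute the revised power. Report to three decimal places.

δ = d·√n = 0.58 × √7 = 1.5345 (unchanged). New critical value: z_{0.01} = 2.326.
Revised power = Φ(δ − 2.326) + Φ(−δ − 2.326) = Φ(-0.792) + Φ(-3.861) = 0.2142 + 0.0001 = 0.2143.

Power ≈ 0.214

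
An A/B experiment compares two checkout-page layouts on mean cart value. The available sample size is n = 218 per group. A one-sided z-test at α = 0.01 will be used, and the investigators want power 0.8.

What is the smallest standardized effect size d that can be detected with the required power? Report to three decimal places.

d ≈ 0.303

Need Φ(δ − 2.326) = 0.8, so δ = 2.326 + 0.842 = 3.168.
δ = d·√(n/2) ⇒ d = δ/√(n/2) = 3.168/√(218/2) = 0.3034.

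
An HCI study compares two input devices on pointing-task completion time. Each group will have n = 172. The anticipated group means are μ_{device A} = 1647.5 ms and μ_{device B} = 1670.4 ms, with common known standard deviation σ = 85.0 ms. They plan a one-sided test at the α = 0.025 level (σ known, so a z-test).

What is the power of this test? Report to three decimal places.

Standardized effect: d = |μ_{device A} − μ_{device B}| / σ = |1647.5 − 1670.4| / 85.0 = 0.2694
Noncentrality parameter: δ = d·√(n/2) = 0.2694 × √(172/2) = 2.4984
Critical value for a one-sided test at α = 0.025: z_α = 1.960.
Power = P(Z > 1.960 − δ) = Φ(0.538) = 0.7049.

Power ≈ 0.705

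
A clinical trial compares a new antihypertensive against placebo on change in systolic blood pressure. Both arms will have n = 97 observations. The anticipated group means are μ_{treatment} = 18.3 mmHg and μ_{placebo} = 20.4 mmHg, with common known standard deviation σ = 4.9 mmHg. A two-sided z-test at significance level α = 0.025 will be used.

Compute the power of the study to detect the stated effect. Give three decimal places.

Power ≈ 0.771

Standardized effect: d = |μ_{treatment} − μ_{placebo}| / σ = |18.3 − 20.4| / 4.9 = 0.4286
Noncentrality parameter: δ = d·√(n/2) = 0.4286 × √(97/2) = 2.9847
Two-sided α = 0.025 → critical value z_{0.0125} = 2.241.
Power = Φ(δ − 2.241) + Φ(−δ − 2.241) = Φ(0.743) + Φ(-5.226) = 0.7713 + 0.0000 = 0.7713.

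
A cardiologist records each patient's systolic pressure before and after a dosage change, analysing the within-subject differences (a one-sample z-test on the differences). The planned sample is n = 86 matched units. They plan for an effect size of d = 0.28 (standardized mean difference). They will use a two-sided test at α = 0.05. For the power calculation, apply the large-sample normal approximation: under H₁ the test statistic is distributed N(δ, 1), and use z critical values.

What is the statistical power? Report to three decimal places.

Noncentrality parameter: δ = d·√n = 0.28 × √86 = 2.5966
Critical value for a two-sided test at α = 0.05: z_{α/2} = 1.960.
Power = Φ(δ − 1.960) + Φ(−δ − 1.960) = Φ(0.637) + Φ(-4.557) = 0.7378 + 0.0000 = 0.7378.

Power ≈ 0.738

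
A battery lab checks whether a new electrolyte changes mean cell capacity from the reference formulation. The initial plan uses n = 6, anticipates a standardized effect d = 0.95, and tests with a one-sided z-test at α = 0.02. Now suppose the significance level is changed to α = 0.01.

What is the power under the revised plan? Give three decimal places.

δ = d·√n = 0.95 × √6 = 2.3270 (unchanged). New critical value: z_{0.01} = 2.326.
Revised power = P(Z > 2.326 − δ) = Φ(0.001) = 0.5003.

Power ≈ 0.500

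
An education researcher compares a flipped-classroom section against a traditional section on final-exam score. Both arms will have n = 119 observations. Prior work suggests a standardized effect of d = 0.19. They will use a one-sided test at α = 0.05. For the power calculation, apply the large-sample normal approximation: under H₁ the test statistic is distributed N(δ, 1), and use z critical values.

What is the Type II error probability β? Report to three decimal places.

β ≈ 0.571

Noncentrality parameter: δ = d·√(n/2) = 0.19 × √(119/2) = 1.4656
One-sided α = 0.05 → critical value z_{0.05} = 1.645.
Power = P(Z > 1.645 − δ) = Φ(-0.179) = 0.4289.
Type II error: β = 1 − power = 1 − 0.4289 = 0.5711.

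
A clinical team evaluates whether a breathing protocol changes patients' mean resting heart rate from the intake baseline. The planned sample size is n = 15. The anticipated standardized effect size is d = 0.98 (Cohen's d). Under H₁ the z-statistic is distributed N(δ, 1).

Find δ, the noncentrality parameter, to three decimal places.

δ = d·√n = 0.98 × √15 = 3.7955

δ ≈ 3.796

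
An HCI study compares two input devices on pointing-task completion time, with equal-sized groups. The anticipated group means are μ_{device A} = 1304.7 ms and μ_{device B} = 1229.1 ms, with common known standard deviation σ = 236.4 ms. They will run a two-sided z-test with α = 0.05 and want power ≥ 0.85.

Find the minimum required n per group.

n = 176 per group

Standardized effect: d = |μ_{device A} − μ_{device B}| / σ = |1304.7 − 1229.1| / 236.4 = 0.3198
For power 0.85 need Φ(δ − z_{0.025}) = 0.85, so δ = z_{0.025} + z_{0.15} = 1.960 + 1.036 = 2.996.
(For δ > 0 the lower-tail rejection region contributes negligibly to power, so the one-term inversion is standard.)
δ = d·√(n/2) ⇒ n = 2(δ/d)² = 2 × (2.996 / 0.3198)² = 175.58.
Rounding up, n = 176 per group.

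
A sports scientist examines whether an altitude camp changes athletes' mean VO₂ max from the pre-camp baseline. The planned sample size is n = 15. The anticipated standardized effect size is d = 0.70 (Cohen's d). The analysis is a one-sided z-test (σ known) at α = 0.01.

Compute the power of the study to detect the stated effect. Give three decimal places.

Power ≈ 0.650

Noncentrality parameter: δ = d·√n = 0.70 × √15 = 2.7111
Critical value for a one-sided test at α = 0.01: z_α = 2.326.
Power = Φ(δ − 2.326) = Φ(0.385) = 0.6498.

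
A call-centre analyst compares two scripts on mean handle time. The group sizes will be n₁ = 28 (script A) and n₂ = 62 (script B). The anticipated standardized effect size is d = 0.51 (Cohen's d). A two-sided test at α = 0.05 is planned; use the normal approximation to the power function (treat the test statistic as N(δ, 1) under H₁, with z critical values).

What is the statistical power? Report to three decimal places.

Power ≈ 0.610

Noncentrality parameter: δ = d / √(1/n₁ + 1/n₂) = 0.51 / √(1/28 + 1/62) = 2.2399
Critical value for a two-sided test at α = 0.05: z_{α/2} = 1.960.
Power = Φ(δ − 1.960) + Φ(−δ − 1.960) = Φ(0.280) + Φ(-4.200) = 0.6102 + 0.0000 = 0.6102.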